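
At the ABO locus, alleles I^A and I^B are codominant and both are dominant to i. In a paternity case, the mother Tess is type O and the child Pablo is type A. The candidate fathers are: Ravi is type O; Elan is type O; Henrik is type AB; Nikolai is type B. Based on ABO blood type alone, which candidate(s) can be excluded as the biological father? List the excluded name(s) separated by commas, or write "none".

Ravi, Elan, Nikolai

A candidate is excluded only if no genotype consistent with his phenotype could produce a type A child with a type O mother.
Ravi (type O): no genotype consistent with that phenotype can produce a type-A child with a type-O mother.
Elan (type O): no genotype consistent with that phenotype can produce a type-A child with a type-O mother.
Nikolai (type B): no genotype consistent with that phenotype can produce a type-A child with a type-O mother.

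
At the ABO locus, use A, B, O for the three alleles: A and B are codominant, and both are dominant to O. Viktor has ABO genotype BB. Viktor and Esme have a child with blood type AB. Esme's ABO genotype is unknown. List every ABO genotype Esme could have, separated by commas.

For each candidate genotype of Esme, check whether crossing it with BB can produce every observed child phenotype.
  AA → possible child types {AB} ✓
  AB → possible child types {B, AB} ✓
  AO → possible child types {B, AB} ✓
  BB → possible child types {B} ✗
  BO → possible child types {B} ✗
  OO → possible child types {B} ✗

AA, AB, AO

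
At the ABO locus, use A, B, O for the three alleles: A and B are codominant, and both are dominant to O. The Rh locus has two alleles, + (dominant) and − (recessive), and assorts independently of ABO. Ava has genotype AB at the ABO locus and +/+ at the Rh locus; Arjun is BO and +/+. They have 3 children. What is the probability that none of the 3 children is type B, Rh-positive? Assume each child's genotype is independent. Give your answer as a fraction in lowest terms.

ABO cross AB × BO → 1/4 A, 1/2 B, 1/4 AB.
Rh cross +/+ × +/+ → 1 Rh+; so P(type B, Rh-positive) = 1/2 × 1 = 1/2 per child.
P(not type B, Rh-positive) = 1/2 for one child; (1/2)^3 = 1/8.

1/8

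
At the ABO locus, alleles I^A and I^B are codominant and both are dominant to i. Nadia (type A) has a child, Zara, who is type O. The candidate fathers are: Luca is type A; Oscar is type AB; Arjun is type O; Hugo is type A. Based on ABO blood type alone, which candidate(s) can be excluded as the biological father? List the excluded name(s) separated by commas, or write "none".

Oscar

A candidate is excluded only if no genotype consistent with his phenotype could produce a type O child with a type A mother.
Oscar (type AB): no genotype consistent with that phenotype can produce a type-O child with a type-A mother.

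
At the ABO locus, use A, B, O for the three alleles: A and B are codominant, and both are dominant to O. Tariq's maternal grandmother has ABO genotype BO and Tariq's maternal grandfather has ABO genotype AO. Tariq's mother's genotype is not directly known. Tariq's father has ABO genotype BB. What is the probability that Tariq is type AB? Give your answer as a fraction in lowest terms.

1/4

Tariq's mother's ABO genotype from BO × AO: 1/4 AB, 1/4 AO, 1/4 BO, 1/4 OO.
Crossing each possibility with the father BB and summing P(type AB): 1/4·1/2 + 1/4·1/2 + 1/4·0 + 1/4·0 = 1/4.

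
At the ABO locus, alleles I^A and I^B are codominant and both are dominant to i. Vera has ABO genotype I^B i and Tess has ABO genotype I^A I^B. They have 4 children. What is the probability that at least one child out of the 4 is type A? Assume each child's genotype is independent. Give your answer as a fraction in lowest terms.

175/256

ABO cross I^B i × I^A I^B → 1/4 A, 1/2 B, 1/4 AB.
So P(type A) = 1/4 per child.
P(none) = (3/4)^4 = 81/256; P(at least one) = 1 − 81/256 = 175/256.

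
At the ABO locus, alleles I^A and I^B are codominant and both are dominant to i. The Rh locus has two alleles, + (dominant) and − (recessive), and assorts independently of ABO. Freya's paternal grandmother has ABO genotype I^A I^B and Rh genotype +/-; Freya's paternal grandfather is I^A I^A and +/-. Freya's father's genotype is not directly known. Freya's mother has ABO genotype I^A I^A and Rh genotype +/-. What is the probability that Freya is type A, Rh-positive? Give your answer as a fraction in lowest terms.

Freya's father's ABO genotype from I^A I^B × I^A I^A: 1/2 I^A I^A, 1/2 I^A I^B.
Crossing each possibility with the mother I^A I^A and summing P(type A): 1/2·1 + 1/2·1/2 = 3/4.
Similarly for Rh via the father's Rh distribution: P(Rh+) = 3/4.
Independent loci: 3/4 × 3/4 = 9/16.

9/16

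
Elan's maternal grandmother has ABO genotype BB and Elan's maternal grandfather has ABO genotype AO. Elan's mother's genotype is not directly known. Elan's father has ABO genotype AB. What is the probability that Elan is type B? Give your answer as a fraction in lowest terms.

Elan's mother's ABO genotype from BB × AO: 1/2 AB, 1/2 BO.
Crossing each possibility with the father AB and summing P(type B): 1/2·1/4 + 1/2·1/2 = 3/8.

3/8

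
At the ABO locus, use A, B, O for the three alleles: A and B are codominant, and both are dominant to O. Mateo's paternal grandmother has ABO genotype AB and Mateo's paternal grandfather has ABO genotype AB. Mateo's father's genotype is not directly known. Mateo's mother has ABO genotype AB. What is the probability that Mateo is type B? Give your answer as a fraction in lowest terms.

1/4

Mateo's father's ABO genotype from AB × AB: 1/4 AA, 1/2 AB, 1/4 BB.
Crossing each possibility with the mother AB and summing P(type B): 1/4·0 + 1/2·1/4 + 1/4·1/2 = 1/4.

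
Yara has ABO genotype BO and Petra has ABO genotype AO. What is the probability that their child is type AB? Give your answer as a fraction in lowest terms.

1/4

ABO cross BO × AO → offspring phenotypes: 1/4 O, 1/4 A, 1/4 B, 1/4 AB.
So P(type AB) = 1/4.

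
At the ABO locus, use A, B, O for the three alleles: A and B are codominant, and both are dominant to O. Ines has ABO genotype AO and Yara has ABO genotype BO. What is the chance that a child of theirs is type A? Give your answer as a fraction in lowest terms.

1/4

ABO cross AO × BO → offspring phenotypes: 1/4 O, 1/4 A, 1/4 B, 1/4 AB.
So P(type A) = 1/4.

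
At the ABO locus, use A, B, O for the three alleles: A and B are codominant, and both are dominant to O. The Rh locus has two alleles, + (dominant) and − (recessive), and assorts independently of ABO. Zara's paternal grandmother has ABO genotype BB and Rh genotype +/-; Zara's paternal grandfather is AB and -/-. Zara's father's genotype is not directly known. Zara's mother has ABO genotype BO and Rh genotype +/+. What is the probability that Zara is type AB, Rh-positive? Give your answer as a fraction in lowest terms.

1/8

Zara's father's ABO genotype from BB × AB: 1/2 AB, 1/2 BB.
Crossing each possibility with the mother BO and summing P(type AB): 1/2·1/4 + 1/2·0 = 1/8.
Similarly for Rh via the father's Rh distribution: P(Rh+) = 1.
Independent loci: 1/8 × 1 = 1/8.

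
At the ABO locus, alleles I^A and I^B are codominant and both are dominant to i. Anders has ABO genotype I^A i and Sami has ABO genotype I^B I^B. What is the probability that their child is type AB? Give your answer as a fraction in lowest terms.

ABO cross I^A i × I^B I^B → offspring phenotypes: 1/2 B, 1/2 AB.
So P(type AB) = 1/2.

1/2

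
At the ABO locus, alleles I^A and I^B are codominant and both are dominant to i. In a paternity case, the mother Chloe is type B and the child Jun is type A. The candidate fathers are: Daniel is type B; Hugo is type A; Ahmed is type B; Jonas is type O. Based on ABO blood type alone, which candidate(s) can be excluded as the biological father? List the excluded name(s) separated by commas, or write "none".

Daniel, Ahmed, Jonas

A candidate is excluded only if no genotype consistent with his phenotype could produce a type A child with a type B mother.
Daniel (type B): no genotype consistent with that phenotype can produce a type-A child with a type-B mother.
Ahmed (type B): no genotype consistent with that phenotype can produce a type-A child with a type-B mother.
Jonas (type O): no genotype consistent with that phenotype can produce a type-A child with a type-B mother.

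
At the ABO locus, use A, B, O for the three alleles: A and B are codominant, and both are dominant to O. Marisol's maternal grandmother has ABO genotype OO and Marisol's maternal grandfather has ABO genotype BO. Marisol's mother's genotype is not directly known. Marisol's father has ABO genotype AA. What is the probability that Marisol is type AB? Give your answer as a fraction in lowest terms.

1/4

Marisol's mother's ABO genotype from OO × BO: 1/2 BO, 1/2 OO.
Crossing each possibility with the father AA and summing P(type AB): 1/2·1/2 + 1/2·0 = 1/4.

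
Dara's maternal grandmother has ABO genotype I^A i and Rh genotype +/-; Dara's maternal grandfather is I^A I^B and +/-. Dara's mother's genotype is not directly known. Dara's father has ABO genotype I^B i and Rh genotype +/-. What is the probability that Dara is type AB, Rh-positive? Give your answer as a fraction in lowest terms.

3/16

Dara's mother's ABO genotype from I^A i × I^A I^B: 1/4 I^A I^A, 1/4 I^A I^B, 1/4 I^A i, 1/4 I^B i.
Crossing each possibility with the father I^B i and summing P(type AB): 1/4·1/2 + 1/4·1/4 + 1/4·1/4 + 1/4·0 = 1/4.
Similarly for Rh via the mother's Rh distribution: P(Rh+) = 3/4.
Independent loci: 1/4 × 3/4 = 3/16.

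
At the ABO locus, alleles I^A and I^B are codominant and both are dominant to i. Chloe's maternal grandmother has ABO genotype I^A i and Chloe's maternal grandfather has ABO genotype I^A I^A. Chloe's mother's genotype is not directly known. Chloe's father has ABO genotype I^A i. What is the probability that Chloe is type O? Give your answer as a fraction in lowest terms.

Chloe's mother's ABO genotype from I^A i × I^A I^A: 1/2 I^A I^A, 1/2 I^A i.
Crossing each possibility with the father I^A i and summing P(type O): 1/2·0 + 1/2·1/4 = 1/8.

1/8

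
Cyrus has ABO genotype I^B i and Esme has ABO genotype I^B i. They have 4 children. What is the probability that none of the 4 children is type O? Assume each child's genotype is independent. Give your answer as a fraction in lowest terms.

81/256

ABO cross I^B i × I^B i → 1/4 O, 3/4 B.
So P(type O) = 1/4 per child.
P(not type O) = 3/4 for one child; (3/4)^4 = 81/256.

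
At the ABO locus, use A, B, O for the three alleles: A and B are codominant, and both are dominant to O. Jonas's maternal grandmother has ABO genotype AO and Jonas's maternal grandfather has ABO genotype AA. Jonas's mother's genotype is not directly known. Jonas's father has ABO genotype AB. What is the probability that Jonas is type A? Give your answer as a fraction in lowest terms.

1/2

Jonas's mother's ABO genotype from AO × AA: 1/2 AA, 1/2 AO.
Crossing each possibility with the father AB and summing P(type A): 1/2·1/2 + 1/2·1/2 = 1/2.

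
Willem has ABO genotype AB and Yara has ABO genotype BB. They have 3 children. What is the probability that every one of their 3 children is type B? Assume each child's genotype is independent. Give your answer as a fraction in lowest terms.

1/8

ABO cross AB × BB → 1/2 B, 1/2 AB.
So P(type B) = 1/2 per child.
All 3 independent: (1/2)^3 = 1/8.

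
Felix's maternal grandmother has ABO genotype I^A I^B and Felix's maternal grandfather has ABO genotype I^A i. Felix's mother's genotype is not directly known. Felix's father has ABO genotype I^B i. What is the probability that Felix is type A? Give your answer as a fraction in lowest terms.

Felix's mother's ABO genotype from I^A I^B × I^A i: 1/4 I^A I^A, 1/4 I^A I^B, 1/4 I^A i, 1/4 I^B i.
Crossing each possibility with the father I^B i and summing P(type A): 1/4·1/2 + 1/4·1/4 + 1/4·1/4 + 1/4·0 = 1/4.

1/4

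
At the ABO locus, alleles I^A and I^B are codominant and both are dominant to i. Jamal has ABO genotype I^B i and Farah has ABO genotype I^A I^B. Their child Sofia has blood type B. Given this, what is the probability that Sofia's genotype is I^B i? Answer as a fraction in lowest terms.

1/2

Cross I^B i × I^A I^B → 1/4 I^A I^B, 1/4 I^A i, 1/4 I^B I^B, 1/4 I^B i.
Type-B genotypes among offspring: I^B I^B (1/4), I^B i (1/4); total 1/2.
P(I^B i | type B) = (1/4) / (1/2) = 1/2.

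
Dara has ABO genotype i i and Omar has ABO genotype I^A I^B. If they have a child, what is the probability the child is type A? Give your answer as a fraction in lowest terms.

1/2

ABO cross i i × I^A I^B → offspring phenotypes: 1/2 A, 1/2 B.
So P(type A) = 1/2.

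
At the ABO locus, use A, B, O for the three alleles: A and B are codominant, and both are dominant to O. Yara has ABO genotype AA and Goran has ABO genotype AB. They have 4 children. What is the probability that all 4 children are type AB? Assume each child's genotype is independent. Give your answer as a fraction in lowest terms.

ABO cross AA × AB → 1/2 A, 1/2 AB.
So P(type AB) = 1/2 per child.
All 4 independent: (1/2)^4 = 1/16.

1/16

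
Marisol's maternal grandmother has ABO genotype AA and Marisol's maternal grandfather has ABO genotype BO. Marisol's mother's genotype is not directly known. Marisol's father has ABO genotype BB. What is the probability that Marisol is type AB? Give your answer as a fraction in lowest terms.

1/2

Marisol's mother's ABO genotype from AA × BO: 1/2 AB, 1/2 AO.
Crossing each possibility with the father BB and summing P(type AB): 1/2·1/2 + 1/2·1/2 = 1/2.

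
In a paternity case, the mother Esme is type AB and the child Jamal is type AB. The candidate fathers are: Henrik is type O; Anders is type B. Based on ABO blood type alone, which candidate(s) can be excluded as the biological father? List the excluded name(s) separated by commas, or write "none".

Henrik

A candidate is excluded only if no genotype consistent with his phenotype could produce a type AB child with a type AB mother.
Henrik (type O): no genotype consistent with that phenotype can produce a type-AB child with a type-AB mother.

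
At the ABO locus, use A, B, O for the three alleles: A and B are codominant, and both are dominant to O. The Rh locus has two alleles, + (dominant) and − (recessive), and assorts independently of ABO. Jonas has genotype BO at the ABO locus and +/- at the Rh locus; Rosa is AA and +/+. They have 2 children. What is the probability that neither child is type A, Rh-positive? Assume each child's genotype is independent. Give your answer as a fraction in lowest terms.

1/4

ABO cross BO × AA → 1/2 A, 1/2 AB.
Rh cross +/- × +/+ → 1 Rh+; so P(type A, Rh-positive) = 1/2 × 1 = 1/2 per child.
P(not type A, Rh-positive) = 1/2 for one child; (1/2)^2 = 1/4.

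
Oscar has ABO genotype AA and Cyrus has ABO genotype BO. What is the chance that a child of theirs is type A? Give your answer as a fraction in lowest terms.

ABO cross AA × BO → offspring phenotypes: 1/2 A, 1/2 AB.
So P(type A) = 1/2.

1/2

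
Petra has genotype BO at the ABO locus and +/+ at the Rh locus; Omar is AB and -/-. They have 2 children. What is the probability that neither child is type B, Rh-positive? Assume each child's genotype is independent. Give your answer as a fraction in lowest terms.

1/4

ABO cross BO × AB → 1/4 A, 1/2 B, 1/4 AB.
Rh cross +/+ × -/- → 1 Rh+; so P(type B, Rh-positive) = 1/2 × 1 = 1/2 per child.
P(not type B, Rh-positive) = 1/2 for one child; (1/2)^2 = 1/4.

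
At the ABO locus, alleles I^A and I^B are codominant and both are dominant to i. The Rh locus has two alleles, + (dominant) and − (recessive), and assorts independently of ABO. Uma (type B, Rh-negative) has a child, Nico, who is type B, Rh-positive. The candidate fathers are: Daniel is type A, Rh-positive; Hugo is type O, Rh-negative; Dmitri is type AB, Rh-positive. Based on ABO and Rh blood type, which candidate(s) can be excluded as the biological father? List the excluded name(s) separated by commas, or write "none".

A candidate is excluded only if no genotype consistent with his phenotype could produce a type B, Rh-positive child with a type B, Rh-negative mother.
Hugo (type O, Rh-): no genotype consistent with that phenotype can produce a type-B Rh+ child with a type-B mother.

Hugo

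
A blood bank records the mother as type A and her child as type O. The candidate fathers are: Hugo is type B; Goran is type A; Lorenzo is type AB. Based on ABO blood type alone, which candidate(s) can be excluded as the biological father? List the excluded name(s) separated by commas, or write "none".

Lorenzo

A candidate is excluded only if no genotype consistent with his phenotype could produce a type O child with a type A mother.
Lorenzo (type AB): no genotype consistent with that phenotype can produce a type-O child with a type-A mother.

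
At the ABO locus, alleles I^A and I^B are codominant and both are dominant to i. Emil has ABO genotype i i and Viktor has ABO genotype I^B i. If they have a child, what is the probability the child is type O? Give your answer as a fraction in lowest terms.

ABO cross i i × I^B i → offspring phenotypes: 1/2 O, 1/2 B.
So P(type O) = 1/2.

1/2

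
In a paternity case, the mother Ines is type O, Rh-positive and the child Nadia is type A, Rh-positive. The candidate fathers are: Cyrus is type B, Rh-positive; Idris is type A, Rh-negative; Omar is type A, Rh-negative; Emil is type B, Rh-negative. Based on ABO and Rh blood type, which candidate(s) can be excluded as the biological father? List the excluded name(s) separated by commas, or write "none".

Cyrus, Emil

A candidate is excluded only if no genotype consistent with his phenotype could produce a type A, Rh-positive child with a type O, Rh-positive mother.
Cyrus (type B, Rh+): no genotype consistent with that phenotype can produce a type-A Rh+ child with a type-O mother.
Emil (type B, Rh-): no genotype consistent with that phenotype can produce a type-A Rh+ child with a type-O mother.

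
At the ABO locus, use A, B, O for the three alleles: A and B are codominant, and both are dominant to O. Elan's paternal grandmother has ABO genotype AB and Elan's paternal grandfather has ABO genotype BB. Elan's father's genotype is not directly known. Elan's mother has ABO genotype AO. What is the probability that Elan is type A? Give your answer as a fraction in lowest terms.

Elan's father's ABO genotype from AB × BB: 1/2 AB, 1/2 BB.
Crossing each possibility with the mother AO and summing P(type A): 1/2·1/2 + 1/2·0 = 1/4.

1/4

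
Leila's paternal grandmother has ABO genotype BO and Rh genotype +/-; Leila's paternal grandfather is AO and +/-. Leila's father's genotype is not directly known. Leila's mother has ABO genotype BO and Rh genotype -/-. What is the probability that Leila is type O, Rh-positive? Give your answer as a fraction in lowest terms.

Leila's father's ABO genotype from BO × AO: 1/4 AB, 1/4 AO, 1/4 BO, 1/4 OO.
Crossing each possibility with the mother BO and summing P(type O): 1/4·0 + 1/4·1/4 + 1/4·1/4 + 1/4·1/2 = 1/4.
Similarly for Rh via the father's Rh distribution: P(Rh+) = 1/2.
Independent loci: 1/4 × 1/2 = 1/8.

1/8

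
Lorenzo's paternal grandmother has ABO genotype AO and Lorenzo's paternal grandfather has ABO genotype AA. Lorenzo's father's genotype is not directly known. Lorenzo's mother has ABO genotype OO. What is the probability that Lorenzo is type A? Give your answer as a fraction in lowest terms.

Lorenzo's father's ABO genotype from AO × AA: 1/2 AA, 1/2 AO.
Crossing each possibility with the mother OO and summing P(type A): 1/2·1 + 1/2·1/2 = 3/4.

3/4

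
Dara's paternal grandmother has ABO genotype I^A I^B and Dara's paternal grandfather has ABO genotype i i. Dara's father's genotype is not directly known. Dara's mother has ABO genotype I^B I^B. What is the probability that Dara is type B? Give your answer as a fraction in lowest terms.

Dara's father's ABO genotype from I^A I^B × i i: 1/2 I^A i, 1/2 I^B i.
Crossing each possibility with the mother I^B I^B and summing P(type B): 1/2·1/2 + 1/2·1 = 3/4.

3/4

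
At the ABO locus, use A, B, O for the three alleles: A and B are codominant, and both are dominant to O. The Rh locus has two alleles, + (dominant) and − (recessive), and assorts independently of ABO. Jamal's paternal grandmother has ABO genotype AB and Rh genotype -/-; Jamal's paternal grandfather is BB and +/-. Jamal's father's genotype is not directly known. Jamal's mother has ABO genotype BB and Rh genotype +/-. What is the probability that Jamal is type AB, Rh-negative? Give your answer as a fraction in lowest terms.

3/32

Jamal's father's ABO genotype from AB × BB: 1/2 AB, 1/2 BB.
Crossing each possibility with the mother BB and summing P(type AB): 1/2·1/2 + 1/2·0 = 1/4.
Similarly for Rh via the father's Rh distribution: P(Rh-) = 3/8.
Independent loci: 1/4 × 3/8 = 3/32.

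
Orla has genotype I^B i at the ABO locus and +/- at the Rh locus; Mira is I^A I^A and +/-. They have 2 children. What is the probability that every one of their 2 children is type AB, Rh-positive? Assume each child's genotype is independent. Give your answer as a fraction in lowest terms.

9/64

ABO cross I^B i × I^A I^A → 1/2 A, 1/2 AB.
Rh cross +/- × +/- → 3/4 Rh+, 1/4 Rh-; so P(type AB, Rh-positive) = 1/2 × 3/4 = 3/8 per child.
All 2 independent: (3/8)^2 = 9/64.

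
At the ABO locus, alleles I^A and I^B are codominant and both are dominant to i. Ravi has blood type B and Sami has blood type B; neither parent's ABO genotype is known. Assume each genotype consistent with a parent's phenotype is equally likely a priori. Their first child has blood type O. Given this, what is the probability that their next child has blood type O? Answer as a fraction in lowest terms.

1/4

Possible genotypes: Ravi ∈ {I^B I^B, I^B i}; Sami ∈ {I^B I^B, I^B i}.
Weight each parental genotype pair by prior × P(type-O child):
  I^B i × I^B i: posterior weight 1; P(next child type O) = 1/4.
Weighted sum = 1/4.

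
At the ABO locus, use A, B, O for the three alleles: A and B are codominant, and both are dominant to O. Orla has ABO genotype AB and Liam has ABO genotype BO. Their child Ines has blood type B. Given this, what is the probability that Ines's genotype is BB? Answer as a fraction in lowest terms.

Cross AB × BO → 1/4 AB, 1/4 AO, 1/4 BB, 1/4 BO.
Type-B genotypes among offspring: BB (1/4), BO (1/4); total 1/2.
P(BB | type B) = (1/4) / (1/2) = 1/2.

1/2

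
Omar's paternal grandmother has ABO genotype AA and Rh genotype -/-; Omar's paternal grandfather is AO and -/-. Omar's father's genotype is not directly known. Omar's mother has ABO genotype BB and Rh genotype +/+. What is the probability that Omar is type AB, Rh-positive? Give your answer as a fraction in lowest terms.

Omar's father's ABO genotype from AA × AO: 1/2 AA, 1/2 AO.
Crossing each possibility with the mother BB and summing P(type AB): 1/2·1 + 1/2·1/2 = 3/4.
Similarly for Rh via the father's Rh distribution: P(Rh+) = 1.
Independent loci: 3/4 × 1 = 3/4.

3/4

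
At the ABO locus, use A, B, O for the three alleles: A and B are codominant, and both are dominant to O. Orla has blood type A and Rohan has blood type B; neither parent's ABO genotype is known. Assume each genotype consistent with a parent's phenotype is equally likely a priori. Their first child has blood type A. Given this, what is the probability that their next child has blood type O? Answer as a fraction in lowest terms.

1/12

Possible genotypes: Orla ∈ {AA, AO}; Rohan ∈ {BB, BO}.
Weight each parental genotype pair by prior × P(type-A child):
  AA × BO: posterior weight 2/3; P(next child type O) = 0.
  AO × BO: posterior weight 1/3; P(next child type O) = 1/4.
Weighted sum = 1/12.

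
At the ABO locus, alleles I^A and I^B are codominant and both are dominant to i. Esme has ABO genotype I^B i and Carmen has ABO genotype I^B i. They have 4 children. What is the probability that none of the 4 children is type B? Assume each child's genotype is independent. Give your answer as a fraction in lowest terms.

ABO cross I^B i × I^B i → 1/4 O, 3/4 B.
So P(type B) = 3/4 per child.
P(not type B) = 1/4 for one child; (1/4)^4 = 1/256.

1/256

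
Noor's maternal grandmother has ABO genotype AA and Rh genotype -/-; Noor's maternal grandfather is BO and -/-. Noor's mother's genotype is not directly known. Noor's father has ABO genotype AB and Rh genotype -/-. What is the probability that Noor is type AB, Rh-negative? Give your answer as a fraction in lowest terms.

Noor's mother's ABO genotype from AA × BO: 1/2 AB, 1/2 AO.
Crossing each possibility with the father AB and summing P(type AB): 1/2·1/2 + 1/2·1/4 = 3/8.
Similarly for Rh via the mother's Rh distribution: P(Rh-) = 1.
Independent loci: 3/8 × 1 = 3/8.

3/8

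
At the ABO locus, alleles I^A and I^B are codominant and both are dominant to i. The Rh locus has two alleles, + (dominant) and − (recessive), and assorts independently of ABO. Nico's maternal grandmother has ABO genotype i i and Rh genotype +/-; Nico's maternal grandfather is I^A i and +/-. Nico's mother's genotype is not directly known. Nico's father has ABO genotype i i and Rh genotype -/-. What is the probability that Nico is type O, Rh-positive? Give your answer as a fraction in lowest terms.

3/8

Nico's mother's ABO genotype from i i × I^A i: 1/2 I^A i, 1/2 i i.
Crossing each possibility with the father i i and summing P(type O): 1/2·1/2 + 1/2·1 = 3/4.
Similarly for Rh via the mother's Rh distribution: P(Rh+) = 1/2.
Independent loci: 3/4 × 1/2 = 3/8.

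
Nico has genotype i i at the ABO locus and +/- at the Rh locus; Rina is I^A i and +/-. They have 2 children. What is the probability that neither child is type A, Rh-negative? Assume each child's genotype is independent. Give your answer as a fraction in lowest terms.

ABO cross i i × I^A i → 1/2 O, 1/2 A.
Rh cross +/- × +/- → 3/4 Rh+, 1/4 Rh-; so P(type A, Rh-negative) = 1/2 × 1/4 = 1/8 per child.
P(not type A, Rh-negative) = 7/8 for one child; (7/8)^2 = 49/64.

49/64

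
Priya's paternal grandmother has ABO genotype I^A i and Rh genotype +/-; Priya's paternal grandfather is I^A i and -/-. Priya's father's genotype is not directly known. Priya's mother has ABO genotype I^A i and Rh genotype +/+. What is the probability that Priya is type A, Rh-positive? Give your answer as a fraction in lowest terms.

3/4

Priya's father's ABO genotype from I^A i × I^A i: 1/4 I^A I^A, 1/2 I^A i, 1/4 i i.
Crossing each possibility with the mother I^A i and summing P(type A): 1/4·1 + 1/2·3/4 + 1/4·1/2 = 3/4.
Similarly for Rh via the father's Rh distribution: P(Rh+) = 1.
Independent loci: 3/4 × 1 = 3/4.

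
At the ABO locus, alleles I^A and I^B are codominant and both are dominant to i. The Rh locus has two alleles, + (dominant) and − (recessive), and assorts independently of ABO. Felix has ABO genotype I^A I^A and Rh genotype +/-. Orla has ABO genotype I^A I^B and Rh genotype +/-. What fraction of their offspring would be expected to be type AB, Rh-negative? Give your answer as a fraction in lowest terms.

ABO cross I^A I^A × I^A I^B → offspring phenotypes: 1/2 A, 1/2 AB.
Rh cross +/- × +/- → 3/4 Rh+, 1/4 Rh-.
Independent loci: P(type AB, Rh-negative) = 1/2 × 1/4 = 1/8.

1/8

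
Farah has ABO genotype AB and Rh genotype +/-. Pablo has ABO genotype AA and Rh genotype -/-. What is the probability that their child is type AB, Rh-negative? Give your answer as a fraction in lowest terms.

1/4

ABO cross AB × AA → offspring phenotypes: 1/2 A, 1/2 AB.
Rh cross +/- × -/- → 1/2 Rh+, 1/2 Rh-.
Independent loci: P(type AB, Rh-negative) = 1/2 × 1/2 = 1/4.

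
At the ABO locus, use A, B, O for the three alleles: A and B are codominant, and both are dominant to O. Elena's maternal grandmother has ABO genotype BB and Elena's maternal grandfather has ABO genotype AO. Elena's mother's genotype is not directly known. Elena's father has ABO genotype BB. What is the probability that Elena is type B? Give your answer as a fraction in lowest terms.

Elena's mother's ABO genotype from BB × AO: 1/2 AB, 1/2 BO.
Crossing each possibility with the father BB and summing P(type B): 1/2·1/2 + 1/2·1 = 3/4.

3/4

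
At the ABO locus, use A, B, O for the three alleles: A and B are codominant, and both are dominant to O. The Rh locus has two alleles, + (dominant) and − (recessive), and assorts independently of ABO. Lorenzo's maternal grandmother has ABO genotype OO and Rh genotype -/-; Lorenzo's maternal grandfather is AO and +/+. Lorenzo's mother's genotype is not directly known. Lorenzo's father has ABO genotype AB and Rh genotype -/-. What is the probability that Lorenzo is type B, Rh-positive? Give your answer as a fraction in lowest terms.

3/16

Lorenzo's mother's ABO genotype from OO × AO: 1/2 AO, 1/2 OO.
Crossing each possibility with the father AB and summing P(type B): 1/2·1/4 + 1/2·1/2 = 3/8.
Similarly for Rh via the mother's Rh distribution: P(Rh+) = 1/2.
Independent loci: 3/8 × 1/2 = 3/16.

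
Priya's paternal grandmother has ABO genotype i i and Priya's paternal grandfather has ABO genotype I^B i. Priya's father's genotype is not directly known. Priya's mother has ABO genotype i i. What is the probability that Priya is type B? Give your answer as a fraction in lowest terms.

Priya's father's ABO genotype from i i × I^B i: 1/2 I^B i, 1/2 i i.
Crossing each possibility with the mother i i and summing P(type B): 1/2·1/2 + 1/2·0 = 1/4.

1/4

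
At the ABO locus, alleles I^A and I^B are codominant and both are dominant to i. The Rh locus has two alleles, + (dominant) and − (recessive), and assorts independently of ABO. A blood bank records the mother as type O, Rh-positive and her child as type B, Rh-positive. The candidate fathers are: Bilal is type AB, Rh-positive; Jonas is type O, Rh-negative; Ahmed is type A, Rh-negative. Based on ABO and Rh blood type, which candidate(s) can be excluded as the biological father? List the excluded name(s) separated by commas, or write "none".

A candidate is excluded only if no genotype consistent with his phenotype could produce a type B, Rh-positive child with a type O, Rh-positive mother.
Jonas (type O, Rh-): no genotype consistent with that phenotype can produce a type-B Rh+ child with a type-O mother.
Ahmed (type A, Rh-): no genotype consistent with that phenotype can produce a type-B Rh+ child with a type-O mother.

Jonas, Ahmed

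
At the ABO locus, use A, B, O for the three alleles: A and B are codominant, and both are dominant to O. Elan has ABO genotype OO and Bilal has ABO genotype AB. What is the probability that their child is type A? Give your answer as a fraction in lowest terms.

1/2

ABO cross OO × AB → offspring phenotypes: 1/2 A, 1/2 B.
So P(type A) = 1/2.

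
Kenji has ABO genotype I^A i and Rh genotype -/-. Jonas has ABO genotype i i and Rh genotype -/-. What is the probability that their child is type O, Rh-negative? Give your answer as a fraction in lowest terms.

ABO cross I^A i × i i → offspring phenotypes: 1/2 O, 1/2 A.
Rh cross -/- × -/- → 1 Rh-.
Independent loci: P(type O, Rh-negative) = 1/2 × 1 = 1/2.

1/2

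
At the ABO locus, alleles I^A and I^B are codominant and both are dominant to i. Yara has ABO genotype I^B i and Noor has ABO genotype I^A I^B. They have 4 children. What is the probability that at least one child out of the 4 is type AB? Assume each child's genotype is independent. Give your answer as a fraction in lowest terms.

175/256

ABO cross I^B i × I^A I^B → 1/4 A, 1/2 B, 1/4 AB.
So P(type AB) = 1/4 per child.
P(none) = (3/4)^4 = 81/256; P(at least one) = 1 − 81/256 = 175/256.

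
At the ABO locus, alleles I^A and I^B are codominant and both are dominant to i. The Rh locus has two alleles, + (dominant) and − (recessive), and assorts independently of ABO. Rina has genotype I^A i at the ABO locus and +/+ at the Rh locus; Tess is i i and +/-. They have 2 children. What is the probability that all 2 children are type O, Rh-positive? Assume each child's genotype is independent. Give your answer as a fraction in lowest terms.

1/4

ABO cross I^A i × i i → 1/2 O, 1/2 A.
Rh cross +/+ × +/- → 1 Rh+; so P(type O, Rh-positive) = 1/2 × 1 = 1/2 per child.
All 2 independent: (1/2)^2 = 1/4.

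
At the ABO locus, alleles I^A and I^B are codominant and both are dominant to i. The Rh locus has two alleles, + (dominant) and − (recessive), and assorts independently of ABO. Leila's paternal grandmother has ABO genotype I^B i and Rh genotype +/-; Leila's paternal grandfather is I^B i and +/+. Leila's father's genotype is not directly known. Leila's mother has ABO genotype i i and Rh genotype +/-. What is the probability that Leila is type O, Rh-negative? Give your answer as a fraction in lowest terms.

Leila's father's ABO genotype from I^B i × I^B i: 1/4 I^B I^B, 1/2 I^B i, 1/4 i i.
Crossing each possibility with the mother i i and summing P(type O): 1/4·0 + 1/2·1/2 + 1/4·1 = 1/2.
Similarly for Rh via the father's Rh distribution: P(Rh-) = 1/8.
Independent loci: 1/2 × 1/8 = 1/16.

1/16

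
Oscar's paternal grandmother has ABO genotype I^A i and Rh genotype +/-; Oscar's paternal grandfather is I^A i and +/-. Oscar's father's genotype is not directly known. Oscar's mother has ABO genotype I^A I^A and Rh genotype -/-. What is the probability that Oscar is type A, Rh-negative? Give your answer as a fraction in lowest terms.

1/2

Oscar's father's ABO genotype from I^A i × I^A i: 1/4 I^A I^A, 1/2 I^A i, 1/4 i i.
Crossing each possibility with the mother I^A I^A and summing P(type A): 1/4·1 + 1/2·1 + 1/4·1 = 1.
Similarly for Rh via the father's Rh distribution: P(Rh-) = 1/2.
Independent loci: 1 × 1/2 = 1/2.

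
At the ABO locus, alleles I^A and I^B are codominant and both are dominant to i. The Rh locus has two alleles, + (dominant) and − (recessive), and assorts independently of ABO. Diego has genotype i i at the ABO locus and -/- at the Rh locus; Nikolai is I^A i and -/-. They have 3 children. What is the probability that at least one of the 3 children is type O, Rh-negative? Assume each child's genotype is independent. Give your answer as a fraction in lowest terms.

ABO cross i i × I^A i → 1/2 O, 1/2 A.
Rh cross -/- × -/- → 1 Rh-; so P(type O, Rh-negative) = 1/2 × 1 = 1/2 per child.
P(none) = (1/2)^3 = 1/8; P(at least one) = 1 − 1/8 = 7/8.

7/8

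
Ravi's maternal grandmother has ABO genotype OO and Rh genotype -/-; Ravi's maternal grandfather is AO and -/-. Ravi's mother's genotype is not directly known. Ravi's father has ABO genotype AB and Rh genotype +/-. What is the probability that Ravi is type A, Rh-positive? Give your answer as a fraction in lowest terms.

1/4

Ravi's mother's ABO genotype from OO × AO: 1/2 AO, 1/2 OO.
Crossing each possibility with the father AB and summing P(type A): 1/2·1/2 + 1/2·1/2 = 1/2.
Similarly for Rh via the mother's Rh distribution: P(Rh+) = 1/2.
Independent loci: 1/2 × 1/2 = 1/4.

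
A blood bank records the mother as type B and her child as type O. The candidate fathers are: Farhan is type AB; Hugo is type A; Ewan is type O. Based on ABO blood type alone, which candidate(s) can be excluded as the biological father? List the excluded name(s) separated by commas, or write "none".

Farhan

A candidate is excluded only if no genotype consistent with his phenotype could produce a type O child with a type B mother.
Farhan (type AB): no genotype consistent with that phenotype can produce a type-O child with a type-B mother.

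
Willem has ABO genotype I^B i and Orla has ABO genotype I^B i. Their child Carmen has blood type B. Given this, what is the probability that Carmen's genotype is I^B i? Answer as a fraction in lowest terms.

Cross I^B i × I^B i → 1/4 I^B I^B, 1/2 I^B i, 1/4 i i.
Type-B genotypes among offspring: I^B I^B (1/4), I^B i (1/2); total 3/4.
P(I^B i | type B) = (1/2) / (3/4) = 2/3.

2/3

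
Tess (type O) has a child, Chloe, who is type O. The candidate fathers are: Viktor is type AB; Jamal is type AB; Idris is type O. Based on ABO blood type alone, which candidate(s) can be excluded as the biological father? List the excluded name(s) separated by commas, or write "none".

A candidate is excluded only if no genotype consistent with his phenotype could produce a type O child with a type O mother.
Viktor (type AB): no genotype consistent with that phenotype can produce a type-O child with a type-O mother.
Jamal (type AB): no genotype consistent with that phenotype can produce a type-O child with a type-O mother.

Viktor, Jamal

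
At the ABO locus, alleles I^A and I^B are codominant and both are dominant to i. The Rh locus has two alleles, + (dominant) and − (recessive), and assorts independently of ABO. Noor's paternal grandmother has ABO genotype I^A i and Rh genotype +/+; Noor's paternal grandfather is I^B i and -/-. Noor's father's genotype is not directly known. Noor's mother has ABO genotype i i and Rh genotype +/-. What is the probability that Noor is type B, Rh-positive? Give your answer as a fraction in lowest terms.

3/16

Noor's father's ABO genotype from I^A i × I^B i: 1/4 I^A I^B, 1/4 I^A i, 1/4 I^B i, 1/4 i i.
Crossing each possibility with the mother i i and summing P(type B): 1/4·1/2 + 1/4·0 + 1/4·1/2 + 1/4·0 = 1/4.
Similarly for Rh via the father's Rh distribution: P(Rh+) = 3/4.
Independent loci: 1/4 × 3/4 = 3/16.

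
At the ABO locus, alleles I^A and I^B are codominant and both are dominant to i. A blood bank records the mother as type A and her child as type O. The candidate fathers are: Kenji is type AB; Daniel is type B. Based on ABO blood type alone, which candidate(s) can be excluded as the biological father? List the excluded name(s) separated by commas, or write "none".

A candidate is excluded only if no genotype consistent with his phenotype could produce a type O child with a type A mother.
Kenji (type AB): no genotype consistent with that phenotype can produce a type-O child with a type-A mother.

Kenji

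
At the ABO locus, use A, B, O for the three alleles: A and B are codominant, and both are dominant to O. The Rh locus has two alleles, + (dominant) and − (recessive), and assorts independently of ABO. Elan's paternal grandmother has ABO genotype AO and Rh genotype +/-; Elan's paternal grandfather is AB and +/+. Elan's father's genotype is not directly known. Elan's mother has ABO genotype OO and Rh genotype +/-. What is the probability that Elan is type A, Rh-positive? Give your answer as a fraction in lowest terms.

Elan's father's ABO genotype from AO × AB: 1/4 AA, 1/4 AB, 1/4 AO, 1/4 BO.
Crossing each possibility with the mother OO and summing P(type A): 1/4·1 + 1/4·1/2 + 1/4·1/2 + 1/4·0 = 1/2.
Similarly for Rh via the father's Rh distribution: P(Rh+) = 7/8.
Independent loci: 1/2 × 7/8 = 7/16.

7/16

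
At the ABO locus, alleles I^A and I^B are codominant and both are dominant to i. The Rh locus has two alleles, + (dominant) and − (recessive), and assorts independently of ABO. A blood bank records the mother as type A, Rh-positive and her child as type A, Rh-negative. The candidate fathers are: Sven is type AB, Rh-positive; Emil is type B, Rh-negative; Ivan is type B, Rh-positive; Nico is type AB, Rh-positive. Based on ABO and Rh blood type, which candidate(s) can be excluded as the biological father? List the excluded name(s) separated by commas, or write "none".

A candidate is excluded only if no genotype consistent with his phenotype could produce a type A, Rh-negative child with a type A, Rh-positive mother.
Every candidate has at least one consistent genotype combination, so none can be excluded.

none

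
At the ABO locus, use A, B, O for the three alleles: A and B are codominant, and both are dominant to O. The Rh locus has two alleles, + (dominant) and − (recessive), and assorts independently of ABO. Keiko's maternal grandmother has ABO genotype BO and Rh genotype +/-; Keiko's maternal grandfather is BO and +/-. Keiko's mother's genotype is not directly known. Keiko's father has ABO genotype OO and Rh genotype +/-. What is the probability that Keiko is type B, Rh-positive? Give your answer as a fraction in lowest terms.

3/8

Keiko's mother's ABO genotype from BO × BO: 1/4 BB, 1/2 BO, 1/4 OO.
Crossing each possibility with the father OO and summing P(type B): 1/4·1 + 1/2·1/2 + 1/4·0 = 1/2.
Similarly for Rh via the mother's Rh distribution: P(Rh+) = 3/4.
Independent loci: 1/2 × 3/4 = 3/8.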